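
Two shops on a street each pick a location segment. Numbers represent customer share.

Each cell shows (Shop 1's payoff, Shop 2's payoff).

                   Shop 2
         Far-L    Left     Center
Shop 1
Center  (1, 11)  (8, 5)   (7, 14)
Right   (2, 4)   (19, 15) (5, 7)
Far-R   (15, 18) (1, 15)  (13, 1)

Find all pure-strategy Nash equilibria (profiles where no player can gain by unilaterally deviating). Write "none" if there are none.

Shop 1 against Far-L: payoffs 1, 2, 15 → best response Far-R.
Shop 1 against Left: payoffs 8, 19, 1 → best response Right.
Shop 1 against Center: payoffs 7, 5, 13 → best response Far-R.
Shop 2 against Center: payoffs 11, 5, 14 → best response Center.
Shop 2 against Right: payoffs 4, 15, 7 → best response Left.
Shop 2 against Far-R: payoffs 18, 15, 1 → best response Far-L.
Mutual best responses: (Right, Left); (Far-R, Far-L).

The pure Nash equilibria are (Right, Left); (Far-R, Far-L).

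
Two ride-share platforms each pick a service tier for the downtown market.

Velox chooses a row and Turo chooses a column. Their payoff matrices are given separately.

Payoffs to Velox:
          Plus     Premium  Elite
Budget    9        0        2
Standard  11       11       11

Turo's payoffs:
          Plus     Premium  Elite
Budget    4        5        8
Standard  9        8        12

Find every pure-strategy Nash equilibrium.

Pure NE: (Standard, Elite)

Velox against Plus: payoffs 9, 11 → best response Standard.
Velox against Premium: payoffs 0, 11 → best response Standard.
Velox against Elite: payoffs 2, 11 → best response Standard.
Turo against Budget: payoffs 4, 5, 8 → best response Elite.
Turo against Standard: payoffs 9, 8, 12 → best response Elite.
Mutual best responses: (Standard, Elite).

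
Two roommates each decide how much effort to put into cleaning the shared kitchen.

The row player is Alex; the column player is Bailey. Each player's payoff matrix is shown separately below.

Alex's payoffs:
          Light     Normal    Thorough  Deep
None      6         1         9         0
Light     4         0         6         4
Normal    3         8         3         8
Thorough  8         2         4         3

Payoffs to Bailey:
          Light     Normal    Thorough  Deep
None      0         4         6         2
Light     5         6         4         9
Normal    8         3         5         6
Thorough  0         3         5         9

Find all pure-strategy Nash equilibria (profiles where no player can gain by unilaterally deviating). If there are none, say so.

(None, Light): Alex can switch to Thorough (6 → 8). Not NE.
(None, Normal): Alex can switch to Normal (1 → 8). Not NE.
(None, Thorough): Alex gets 9, best alternative 6; Bailey gets 6, best alternative 4. No profitable deviation — NE.
(None, Deep): Alex can switch to Light (0 → 4). Not NE.
(Light, Light): Alex can switch to None (4 → 6). Not NE.
(Light, Normal): Alex can switch to None (0 → 1). Not NE.
(Light, Thorough): Alex can switch to None (6 → 9). Not NE.
(Light, Deep): Alex can switch to Normal (4 → 8). Not NE.
(Normal, Light): Alex can switch to None (3 → 6). Not NE.
(Normal, Normal): Bailey can switch to Light (3 → 8). Not NE.
(Normal, Thorough): Alex can switch to None (3 → 9). Not NE.
(The remaining 5 profiles each have a profitable deviation by the same check.)

(None, Thorough)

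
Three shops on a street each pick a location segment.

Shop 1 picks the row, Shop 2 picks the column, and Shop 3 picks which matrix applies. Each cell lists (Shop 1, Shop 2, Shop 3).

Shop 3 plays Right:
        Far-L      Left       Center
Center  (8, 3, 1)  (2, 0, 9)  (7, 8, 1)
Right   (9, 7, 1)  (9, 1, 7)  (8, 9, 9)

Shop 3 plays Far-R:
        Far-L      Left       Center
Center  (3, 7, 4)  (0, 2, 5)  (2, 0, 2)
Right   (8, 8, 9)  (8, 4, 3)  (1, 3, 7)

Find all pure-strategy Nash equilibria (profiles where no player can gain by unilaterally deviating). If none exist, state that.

The pure Nash equilibria are (Right, Far-L, Far-R); (Right, Center, Right).

(Center, Far-L, Right): Shop 1 can switch to Right (8 → 9). Not NE.
(Center, Far-L, Far-R): Shop 1 can switch to Right (3 → 8). Not NE.
(Center, Left, Right): Shop 1 can switch to Right (2 → 9). Not NE.
(Center, Left, Far-R): Shop 1 can switch to Right (0 → 8). Not NE.
(Center, Center, Right): Shop 1 can switch to Right (7 → 8). Not NE.
(Center, Center, Far-R): Shop 2 can switch to Far-L (0 → 7). Not NE.
(Right, Far-L, Right): Shop 2 can switch to Center (7 → 9). Not NE.
(Right, Far-L, Far-R): Shop 1 gets 8, best alternative 3; Shop 2 gets 8, best alternative 4; Shop 3 gets 9, best alternative 1. No profitable deviation — NE.
(Right, Left, Right): Shop 2 can switch to Far-L (1 → 7). Not NE.
(Right, Left, Far-R): Shop 2 can switch to Far-L (4 → 8). Not NE.
(Right, Center, Right): Shop 1 gets 8, best alternative 7; Shop 2 gets 9, best alternative 7; Shop 3 gets 9, best alternative 7. No profitable deviation — NE.
(Right, Center, Far-R): Shop 1 can switch to Center (1 → 2). Not NE.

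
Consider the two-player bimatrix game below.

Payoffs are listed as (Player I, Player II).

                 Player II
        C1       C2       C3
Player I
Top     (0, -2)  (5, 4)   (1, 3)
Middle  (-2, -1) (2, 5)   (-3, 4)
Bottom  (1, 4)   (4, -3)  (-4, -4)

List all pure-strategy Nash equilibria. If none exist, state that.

(Top, C2), (Bottom, C1)

For each strategy profile, look for a profitable unilateral deviation.
(Top, C1): Player I can switch to Bottom (0 → 1). Not NE.
(Top, C2): Player I gets 5, best alternative 4; Player II gets 4, best alternative 3. No profitable deviation — NE.
(Top, C3): Player II can switch to C2 (3 → 4). Not NE.
(Middle, C1): Player I can switch to Top (-2 → 0). Not NE.
(Middle, C2): Player I can switch to Top (2 → 5). Not NE.
(Middle, C3): Player I can switch to Top (-3 → 1). Not NE.
(Bottom, C1): Player I gets 1, best alternative 0; Player II gets 4, best alternative -3. No profitable deviation — NE.
(Bottom, C2): Player I can switch to Top (4 → 5). Not NE.
(Bottom, C3): Player I can switch to Top (-4 → 1). Not NE.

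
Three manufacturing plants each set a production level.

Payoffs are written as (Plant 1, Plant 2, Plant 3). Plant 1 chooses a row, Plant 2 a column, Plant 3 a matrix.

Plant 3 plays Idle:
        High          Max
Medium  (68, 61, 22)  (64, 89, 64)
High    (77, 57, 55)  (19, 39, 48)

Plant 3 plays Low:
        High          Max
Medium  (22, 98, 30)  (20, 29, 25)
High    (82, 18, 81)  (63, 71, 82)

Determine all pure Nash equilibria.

(Medium, High, Idle): Plant 1 can switch to High (68 → 77). Not NE.
(Medium, High, Low): Plant 1 can switch to High (22 → 82). Not NE.
(Medium, Max, Idle): Plant 1 gets 64, best alternative 19; Plant 2 gets 89, best alternative 61; Plant 3 gets 64, best alternative 25. No profitable deviation — NE.
(Medium, Max, Low): Plant 1 can switch to High (20 → 63). Not NE.
(High, High, Idle): Plant 3 can switch to Low (55 → 81). Not NE.
(High, High, Low): Plant 2 can switch to Max (18 → 71). Not NE.
(High, Max, Idle): Plant 1 can switch to Medium (19 → 64). Not NE.
(High, Max, Low): Plant 1 gets 63, best alternative 20; Plant 2 gets 71, best alternative 18; Plant 3 gets 82, best alternative 48. No profitable deviation — NE.

The pure Nash equilibria are (Medium, Max, Idle); (High, Max, Low).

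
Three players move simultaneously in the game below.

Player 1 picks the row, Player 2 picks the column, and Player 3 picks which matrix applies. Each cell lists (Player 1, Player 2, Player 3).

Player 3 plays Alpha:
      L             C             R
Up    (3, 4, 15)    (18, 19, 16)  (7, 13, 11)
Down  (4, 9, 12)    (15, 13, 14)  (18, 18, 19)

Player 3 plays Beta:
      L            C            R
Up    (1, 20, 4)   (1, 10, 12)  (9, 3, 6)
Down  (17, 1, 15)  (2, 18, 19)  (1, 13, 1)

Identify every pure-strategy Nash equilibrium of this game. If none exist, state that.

(Up, C, Alpha), (Down, C, Beta), (Down, R, Alpha)

(Up, L, Alpha): Player 1 can switch to Down (3 → 4). Not NE.
(Up, L, Beta): Player 1 can switch to Down (1 → 17). Not NE.
(Up, C, Alpha): Player 1 gets 18, best alternative 15; Player 2 gets 19, best alternative 13; Player 3 gets 16, best alternative 12. No profitable deviation — NE.
(Up, C, Beta): Player 1 can switch to Down (1 → 2). Not NE.
(Up, R, Alpha): Player 1 can switch to Down (7 → 18). Not NE.
(Up, R, Beta): Player 2 can switch to L (3 → 20). Not NE.
(Down, L, Alpha): Player 2 can switch to C (9 → 13). Not NE.
(Down, L, Beta): Player 2 can switch to C (1 → 18). Not NE.
(Down, C, Alpha): Player 1 can switch to Up (15 → 18). Not NE.
(Down, C, Beta): Player 1 gets 2, best alternative 1; Player 2 gets 18, best alternative 13; Player 3 gets 19, best alternative 14. No profitable deviation — NE.
(Down, R, Alpha): Player 1 gets 18, best alternative 7; Player 2 gets 18, best alternative 13; Player 3 gets 19, best alternative 1. No profitable deviation — NE.
(Down, R, Beta): Player 1 can switch to Up (1 → 9). Not NE.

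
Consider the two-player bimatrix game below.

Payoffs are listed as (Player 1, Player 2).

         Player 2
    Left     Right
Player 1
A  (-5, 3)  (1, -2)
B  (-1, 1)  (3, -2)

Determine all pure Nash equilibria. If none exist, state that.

(B, Left)

Check each profile: it is a Nash equilibrium iff no player can strictly gain by switching unilaterally.
(A, Left): Player 1 can switch to B (-5 → -1). Not NE.
(A, Right): Player 1 can switch to B (1 → 3). Not NE.
(B, Left): Player 1 gets -1, best alternative -5; Player 2 gets 1, best alternative -2. No profitable deviation — NE.
(B, Right): Player 2 can switch to Left (-2 → 1). Not NE.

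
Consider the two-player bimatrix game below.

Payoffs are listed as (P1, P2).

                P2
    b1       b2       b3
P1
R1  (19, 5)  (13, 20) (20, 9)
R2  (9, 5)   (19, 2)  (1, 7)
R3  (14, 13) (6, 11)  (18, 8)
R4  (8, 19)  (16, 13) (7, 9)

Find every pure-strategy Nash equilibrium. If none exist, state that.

Mark each player's best response to every combination of opponents' strategies; a profile where every player is best-responding is a pure Nash equilibrium.
P1 against b1: payoffs 19, 9, 14, 8 → best response R1.
P1 against b2: payoffs 13, 19, 6, 16 → best response R2.
P1 against b3: payoffs 20, 1, 18, 7 → best response R1.
P2 against R1: payoffs 5, 20, 9 → best response b2.
P2 against R2: payoffs 5, 2, 7 → best response b3.
P2 against R3: payoffs 13, 11, 8 → best response b1.
P2 against R4: payoffs 19, 13, 9 → best response b1.
No profile is a mutual best response for all players.

none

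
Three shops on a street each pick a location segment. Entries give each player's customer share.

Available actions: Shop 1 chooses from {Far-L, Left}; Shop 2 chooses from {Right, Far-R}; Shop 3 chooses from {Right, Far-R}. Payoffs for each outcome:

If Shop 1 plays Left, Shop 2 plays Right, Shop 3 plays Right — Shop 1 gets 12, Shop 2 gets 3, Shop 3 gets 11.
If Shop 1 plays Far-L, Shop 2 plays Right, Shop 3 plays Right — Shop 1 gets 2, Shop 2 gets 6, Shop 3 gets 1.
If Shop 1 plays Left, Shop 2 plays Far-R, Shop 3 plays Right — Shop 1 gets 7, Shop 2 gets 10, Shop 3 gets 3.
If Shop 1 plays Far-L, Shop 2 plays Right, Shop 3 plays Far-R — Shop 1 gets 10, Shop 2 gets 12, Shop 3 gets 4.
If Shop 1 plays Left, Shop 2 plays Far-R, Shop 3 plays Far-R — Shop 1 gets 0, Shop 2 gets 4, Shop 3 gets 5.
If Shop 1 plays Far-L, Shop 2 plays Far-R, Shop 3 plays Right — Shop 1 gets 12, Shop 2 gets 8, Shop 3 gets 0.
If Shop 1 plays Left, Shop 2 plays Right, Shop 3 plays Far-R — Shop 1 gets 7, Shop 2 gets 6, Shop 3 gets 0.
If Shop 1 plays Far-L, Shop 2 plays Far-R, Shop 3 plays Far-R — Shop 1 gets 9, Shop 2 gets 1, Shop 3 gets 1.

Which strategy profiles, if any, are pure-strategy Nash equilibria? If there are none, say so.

Pure NE: (Far-L, Right, Far-R)

(Far-L, Right, Right): Shop 1 can switch to Left (2 → 12). Not NE.
(Far-L, Right, Far-R): Shop 1 gets 10, best alternative 7; Shop 2 gets 12, best alternative 1; Shop 3 gets 4, best alternative 1. No profitable deviation — NE.
(Far-L, Far-R, Right): Shop 3 can switch to Far-R (0 → 1). Not NE.
(Far-L, Far-R, Far-R): Shop 2 can switch to Right (1 → 12). Not NE.
(Left, Right, Right): Shop 2 can switch to Far-R (3 → 10). Not NE.
(Left, Right, Far-R): Shop 1 can switch to Far-L (7 → 10). Not NE.
(Left, Far-R, Right): Shop 1 can switch to Far-L (7 → 12). Not NE.
(Left, Far-R, Far-R): Shop 1 can switch to Far-L (0 → 9). Not NE.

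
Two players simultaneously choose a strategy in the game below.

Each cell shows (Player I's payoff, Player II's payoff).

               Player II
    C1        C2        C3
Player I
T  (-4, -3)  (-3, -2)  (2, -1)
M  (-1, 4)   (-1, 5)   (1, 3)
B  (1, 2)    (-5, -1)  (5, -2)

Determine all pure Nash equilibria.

For each player, find the best response to each opponent profile; mutual best responses are the pure NE.
Player I against C1: payoffs -4, -1, 1 → best response B.
Player I against C2: payoffs -3, -1, -5 → best response M.
Player I against C3: payoffs 2, 1, 5 → best response B.
Player II against T: payoffs -3, -2, -1 → best response C3.
Player II against M: payoffs 4, 5, 3 → best response C2.
Player II against B: payoffs 2, -1, -2 → best response C1.
Mutual best responses: (M, C2); (B, C1).

(M, C2), (B, C1)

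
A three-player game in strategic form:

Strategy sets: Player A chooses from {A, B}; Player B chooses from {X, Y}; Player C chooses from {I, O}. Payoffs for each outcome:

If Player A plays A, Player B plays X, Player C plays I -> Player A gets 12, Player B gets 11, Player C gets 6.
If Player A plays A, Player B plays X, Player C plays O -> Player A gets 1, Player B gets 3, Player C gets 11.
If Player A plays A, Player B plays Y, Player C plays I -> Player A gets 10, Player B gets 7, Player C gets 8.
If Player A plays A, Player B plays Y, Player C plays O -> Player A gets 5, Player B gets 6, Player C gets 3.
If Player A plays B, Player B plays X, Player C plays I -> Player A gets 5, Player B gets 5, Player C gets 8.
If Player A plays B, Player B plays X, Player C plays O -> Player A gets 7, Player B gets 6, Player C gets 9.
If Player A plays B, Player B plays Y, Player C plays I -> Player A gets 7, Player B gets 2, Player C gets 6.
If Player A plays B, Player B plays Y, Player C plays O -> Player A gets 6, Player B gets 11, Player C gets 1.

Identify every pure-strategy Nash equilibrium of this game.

none

Player A against (X, I): payoffs 12, 5 → best response A.
Player A against (X, O): payoffs 1, 7 → best response B.
Player A against (Y, I): payoffs 10, 7 → best response A.
Player A against (Y, O): payoffs 5, 6 → best response B.
Player B against (A, I): payoffs 11, 7 → best response X.
Player B against (A, O): payoffs 3, 6 → best response Y.
Player B against (B, I): payoffs 5, 2 → best response X.
Player B against (B, O): payoffs 6, 11 → best response Y.
Player C against (A, X): payoffs 6, 11 → best response O.
Player C against (A, Y): payoffs 8, 3 → best response I.
Player C against (B, X): payoffs 8, 9 → best response O.
Player C against (B, Y): payoffs 6, 1 → best response I.
No profile is a mutual best response for all players.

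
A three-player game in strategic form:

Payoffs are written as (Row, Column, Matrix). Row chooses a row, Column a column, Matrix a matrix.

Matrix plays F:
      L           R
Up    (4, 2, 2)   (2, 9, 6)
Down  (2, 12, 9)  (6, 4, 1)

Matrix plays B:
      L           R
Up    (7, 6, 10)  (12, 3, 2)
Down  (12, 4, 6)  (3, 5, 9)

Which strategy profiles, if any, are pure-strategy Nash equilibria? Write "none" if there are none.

No pure-strategy Nash equilibrium.

For each player, find the best response to each opponent profile; mutual best responses are the pure NE.
Row against (L, F): payoffs 4, 2 → best response Up.
Row against (L, B): payoffs 7, 12 → best response Down.
Row against (R, F): payoffs 2, 6 → best response Down.
Row against (R, B): payoffs 12, 3 → best response Up.
Column against (Up, F): payoffs 2, 9 → best response R.
Column against (Up, B): payoffs 6, 3 → best response L.
Column against (Down, F): payoffs 12, 4 → best response L.
Column against (Down, B): payoffs 4, 5 → best response R.
Matrix against (Up, L): payoffs 2, 10 → best response B.
Matrix against (Up, R): payoffs 6, 2 → best response F.
Matrix against (Down, L): payoffs 9, 6 → best response F.
Matrix against (Down, R): payoffs 1, 9 → best response B.
No profile is a mutual best response for all players.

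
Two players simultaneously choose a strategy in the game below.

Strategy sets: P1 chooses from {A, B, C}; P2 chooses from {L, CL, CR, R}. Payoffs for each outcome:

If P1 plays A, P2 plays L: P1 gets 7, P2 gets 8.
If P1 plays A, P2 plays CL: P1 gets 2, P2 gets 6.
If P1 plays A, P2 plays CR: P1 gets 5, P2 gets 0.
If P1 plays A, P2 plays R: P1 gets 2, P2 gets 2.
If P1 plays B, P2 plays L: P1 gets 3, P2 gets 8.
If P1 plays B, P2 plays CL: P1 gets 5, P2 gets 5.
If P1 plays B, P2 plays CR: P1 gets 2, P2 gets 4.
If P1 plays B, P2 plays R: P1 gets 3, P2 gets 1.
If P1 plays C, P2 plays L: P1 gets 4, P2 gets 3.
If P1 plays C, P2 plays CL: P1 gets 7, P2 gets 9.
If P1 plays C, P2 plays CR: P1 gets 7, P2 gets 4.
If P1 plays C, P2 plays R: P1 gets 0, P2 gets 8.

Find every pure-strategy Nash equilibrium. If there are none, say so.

The pure Nash equilibria are (A, L) and (C, CL).

Mark each player's best response to every combination of opponents' strategies; a profile where every player is best-responding is a pure Nash equilibrium.
P1 against L: payoffs 7, 3, 4 → best response A.
P1 against CL: payoffs 2, 5, 7 → best response C.
P1 against CR: payoffs 5, 2, 7 → best response C.
P1 against R: payoffs 2, 3, 0 → best response B.
P2 against A: payoffs 8, 6, 0, 2 → best response L.
P2 against B: payoffs 8, 5, 4, 1 → best response L.
P2 against C: payoffs 3, 9, 4, 8 → best response CL.
Mutual best responses: (A, L); (C, CL).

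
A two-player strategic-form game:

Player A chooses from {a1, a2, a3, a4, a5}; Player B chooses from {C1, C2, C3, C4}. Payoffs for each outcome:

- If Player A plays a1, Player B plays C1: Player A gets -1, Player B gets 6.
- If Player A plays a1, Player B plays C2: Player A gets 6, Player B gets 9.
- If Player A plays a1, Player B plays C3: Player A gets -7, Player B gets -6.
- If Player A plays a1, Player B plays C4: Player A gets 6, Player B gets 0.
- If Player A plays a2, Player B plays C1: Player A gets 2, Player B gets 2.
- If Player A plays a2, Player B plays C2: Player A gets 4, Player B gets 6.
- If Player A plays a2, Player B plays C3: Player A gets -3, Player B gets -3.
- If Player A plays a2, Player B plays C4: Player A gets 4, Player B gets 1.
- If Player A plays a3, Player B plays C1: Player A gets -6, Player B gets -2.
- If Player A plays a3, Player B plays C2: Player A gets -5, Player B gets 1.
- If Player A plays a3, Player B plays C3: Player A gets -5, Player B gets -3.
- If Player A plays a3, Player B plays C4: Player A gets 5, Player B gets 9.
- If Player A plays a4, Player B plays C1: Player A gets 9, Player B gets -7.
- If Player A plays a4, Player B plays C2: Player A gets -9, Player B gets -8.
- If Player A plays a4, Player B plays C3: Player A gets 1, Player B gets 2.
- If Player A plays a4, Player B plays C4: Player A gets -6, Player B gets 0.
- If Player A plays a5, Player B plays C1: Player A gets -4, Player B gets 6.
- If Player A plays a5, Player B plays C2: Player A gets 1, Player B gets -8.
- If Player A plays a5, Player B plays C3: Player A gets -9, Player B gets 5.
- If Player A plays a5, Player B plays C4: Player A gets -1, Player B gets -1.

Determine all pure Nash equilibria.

Player A against C1: payoffs -1, 2, -6, 9, -4 → best response a4.
Player A against C2: payoffs 6, 4, -5, -9, 1 → best response a1.
Player A against C3: payoffs -7, -3, -5, 1, -9 → best response a4.
Player A against C4: payoffs 6, 4, 5, -6, -1 → best response a1.
Player B against a1: payoffs 6, 9, -6, 0 → best response C2.
Player B against a2: payoffs 2, 6, -3, 1 → best response C2.
Player B against a3: payoffs -2, 1, -3, 9 → best response C4.
Player B against a4: payoffs -7, -8, 2, 0 → best response C3.
Player B against a5: payoffs 6, -8, 5, -1 → best response C1.
Mutual best responses: (a1, C2); (a4, C3).

Pure-strategy Nash equilibria: (a1, C2); (a4, C3)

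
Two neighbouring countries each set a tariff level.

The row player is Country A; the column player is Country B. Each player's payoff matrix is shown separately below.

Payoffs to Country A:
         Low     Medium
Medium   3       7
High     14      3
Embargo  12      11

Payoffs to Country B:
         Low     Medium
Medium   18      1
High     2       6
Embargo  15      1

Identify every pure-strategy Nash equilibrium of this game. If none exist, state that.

No pure-strategy Nash equilibrium.

For each strategy profile, look for a profitable unilateral deviation.
(Medium, Low): Country A can switch to High (3 → 14). Not NE.
(Medium, Medium): Country A can switch to Embargo (7 → 11). Not NE.
(High, Low): Country B can switch to Medium (2 → 6). Not NE.
(High, Medium): Country A can switch to Medium (3 → 7). Not NE.
(Embargo, Low): Country A can switch to High (12 → 14). Not NE.
(Embargo, Medium): Country B can switch to Low (1 → 15). Not NE.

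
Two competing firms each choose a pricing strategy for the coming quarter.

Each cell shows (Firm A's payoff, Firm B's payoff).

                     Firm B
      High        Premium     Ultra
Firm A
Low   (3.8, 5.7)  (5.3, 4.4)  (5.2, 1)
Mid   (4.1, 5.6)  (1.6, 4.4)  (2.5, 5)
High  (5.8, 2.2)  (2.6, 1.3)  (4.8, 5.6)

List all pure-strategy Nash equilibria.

Mark each player's best response to every combination of opponents' strategies; a profile where every player is best-responding is a pure Nash equilibrium.
Firm A against High: payoffs 3.8, 4.1, 5.8 → best response High.
Firm A against Premium: payoffs 5.3, 1.6, 2.6 → best response Low.
Firm A against Ultra: payoffs 5.2, 2.5, 4.8 → best response Low.
Firm B against Low: payoffs 5.7, 4.4, 1 → best response High.
Firm B against Mid: payoffs 5.6, 4.4, 5 → best response High.
Firm B against High: payoffs 2.2, 1.3, 5.6 → best response Ultra.
No profile is a mutual best response for all players.

There is no pure-strategy Nash equilibrium.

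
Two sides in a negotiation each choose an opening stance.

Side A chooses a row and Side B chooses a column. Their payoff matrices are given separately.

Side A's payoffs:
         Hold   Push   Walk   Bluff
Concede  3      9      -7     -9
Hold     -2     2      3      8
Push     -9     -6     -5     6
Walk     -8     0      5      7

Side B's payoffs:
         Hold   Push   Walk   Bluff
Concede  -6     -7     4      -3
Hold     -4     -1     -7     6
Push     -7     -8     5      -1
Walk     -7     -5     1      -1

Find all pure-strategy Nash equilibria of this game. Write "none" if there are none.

Side A against Hold: payoffs 3, -2, -9, -8 → best response Concede.
Side A against Push: payoffs 9, 2, -6, 0 → best response Concede.
Side A against Walk: payoffs -7, 3, -5, 5 → best response Walk.
Side A against Bluff: payoffs -9, 8, 6, 7 → best response Hold.
Side B against Concede: payoffs -6, -7, 4, -3 → best response Walk.
Side B against Hold: payoffs -4, -1, -7, 6 → best response Bluff.
Side B against Push: payoffs -7, -8, 5, -1 → best response Walk.
Side B against Walk: payoffs -7, -5, 1, -1 → best response Walk.
Mutual best responses: (Hold, Bluff); (Walk, Walk).

The pure Nash equilibria are (Hold, Bluff) and (Walk, Walk).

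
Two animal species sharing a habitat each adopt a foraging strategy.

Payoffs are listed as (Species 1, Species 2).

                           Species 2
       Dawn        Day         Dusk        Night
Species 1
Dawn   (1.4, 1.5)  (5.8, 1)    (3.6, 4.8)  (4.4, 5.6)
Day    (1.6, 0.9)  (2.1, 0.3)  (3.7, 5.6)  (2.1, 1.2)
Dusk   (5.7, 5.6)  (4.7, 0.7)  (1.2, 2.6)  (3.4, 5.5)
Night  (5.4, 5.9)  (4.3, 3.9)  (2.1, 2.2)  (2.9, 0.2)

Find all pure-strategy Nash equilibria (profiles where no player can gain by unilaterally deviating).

(Dawn, Night); (Day, Dusk); (Dusk, Dawn)

Species 1 against Dawn: payoffs 1.4, 1.6, 5.7, 5.4 → best response Dusk.
Species 1 against Day: payoffs 5.8, 2.1, 4.7, 4.3 → best response Dawn.
Species 1 against Dusk: payoffs 3.6, 3.7, 1.2, 2.1 → best response Day.
Species 1 against Night: payoffs 4.4, 2.1, 3.4, 2.9 → best response Dawn.
Species 2 against Dawn: payoffs 1.5, 1, 4.8, 5.6 → best response Night.
Species 2 against Day: payoffs 0.9, 0.3, 5.6, 1.2 → best response Dusk.
Species 2 against Dusk: payoffs 5.6, 0.7, 2.6, 5.5 → best response Dawn.
Species 2 against Night: payoffs 5.9, 3.9, 2.2, 0.2 → best response Dawn.
Mutual best responses: (Dawn, Night); (Day, Dusk); (Dusk, Dawn).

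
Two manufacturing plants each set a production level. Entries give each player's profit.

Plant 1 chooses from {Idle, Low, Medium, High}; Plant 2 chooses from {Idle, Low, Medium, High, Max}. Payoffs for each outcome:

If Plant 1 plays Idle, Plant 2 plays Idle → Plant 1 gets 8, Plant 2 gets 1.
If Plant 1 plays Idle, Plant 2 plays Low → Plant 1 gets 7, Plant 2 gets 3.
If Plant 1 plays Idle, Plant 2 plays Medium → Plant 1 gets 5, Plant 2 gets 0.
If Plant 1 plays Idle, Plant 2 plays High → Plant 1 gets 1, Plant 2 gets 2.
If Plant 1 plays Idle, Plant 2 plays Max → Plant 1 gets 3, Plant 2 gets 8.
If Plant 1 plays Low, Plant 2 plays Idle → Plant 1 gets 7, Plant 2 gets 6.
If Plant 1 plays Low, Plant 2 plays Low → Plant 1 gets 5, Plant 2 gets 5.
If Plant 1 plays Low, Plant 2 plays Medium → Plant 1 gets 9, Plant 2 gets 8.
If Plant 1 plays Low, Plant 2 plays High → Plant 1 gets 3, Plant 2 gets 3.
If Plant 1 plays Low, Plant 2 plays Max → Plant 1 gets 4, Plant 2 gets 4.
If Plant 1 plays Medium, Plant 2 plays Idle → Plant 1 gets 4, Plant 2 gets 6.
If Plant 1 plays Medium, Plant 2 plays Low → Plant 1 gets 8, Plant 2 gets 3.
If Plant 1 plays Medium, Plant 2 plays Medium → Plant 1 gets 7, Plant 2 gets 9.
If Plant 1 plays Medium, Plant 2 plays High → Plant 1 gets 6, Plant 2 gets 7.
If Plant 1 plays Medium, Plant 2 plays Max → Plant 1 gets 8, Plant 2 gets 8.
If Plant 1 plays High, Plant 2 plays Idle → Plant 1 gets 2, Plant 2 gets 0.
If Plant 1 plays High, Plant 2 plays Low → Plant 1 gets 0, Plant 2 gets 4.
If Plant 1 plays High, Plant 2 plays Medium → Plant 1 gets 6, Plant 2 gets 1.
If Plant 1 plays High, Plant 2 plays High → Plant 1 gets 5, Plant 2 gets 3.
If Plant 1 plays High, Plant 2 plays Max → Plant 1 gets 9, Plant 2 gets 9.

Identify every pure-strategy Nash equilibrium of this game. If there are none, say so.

Pure-strategy Nash equilibria: (Low, Medium); (High, Max)

For each player, find the best response to each opponent profile; mutual best responses are the pure NE.
Plant 1 against Idle: payoffs 8, 7, 4, 2 → best response Idle.
Plant 1 against Low: payoffs 7, 5, 8, 0 → best response Medium.
Plant 1 against Medium: payoffs 5, 9, 7, 6 → best response Low.
Plant 1 against High: payoffs 1, 3, 6, 5 → best response Medium.
Plant 1 against Max: payoffs 3, 4, 8, 9 → best response High.
Plant 2 against Idle: payoffs 1, 3, 0, 2, 8 → best response Max.
Plant 2 against Low: payoffs 6, 5, 8, 3, 4 → best response Medium.
Plant 2 against Medium: payoffs 6, 3, 9, 7, 8 → best response Medium.
Plant 2 against High: payoffs 0, 4, 1, 3, 9 → best response Max.
Mutual best responses: (Low, Medium); (High, Max).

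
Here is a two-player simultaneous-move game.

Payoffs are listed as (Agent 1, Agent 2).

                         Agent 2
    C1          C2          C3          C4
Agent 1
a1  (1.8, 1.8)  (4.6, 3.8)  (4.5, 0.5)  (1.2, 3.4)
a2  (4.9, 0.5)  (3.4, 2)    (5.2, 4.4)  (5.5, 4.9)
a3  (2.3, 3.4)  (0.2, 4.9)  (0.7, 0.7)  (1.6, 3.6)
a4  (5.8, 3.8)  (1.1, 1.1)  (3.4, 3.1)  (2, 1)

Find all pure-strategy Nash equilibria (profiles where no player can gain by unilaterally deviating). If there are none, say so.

Agent 1 against C1: payoffs 1.8, 4.9, 2.3, 5.8 → best response a4.
Agent 1 against C2: payoffs 4.6, 3.4, 0.2, 1.1 → best response a1.
Agent 1 against C3: payoffs 4.5, 5.2, 0.7, 3.4 → best response a2.
Agent 1 against C4: payoffs 1.2, 5.5, 1.6, 2 → best response a2.
Agent 2 against a1: payoffs 1.8, 3.8, 0.5, 3.4 → best response C2.
Agent 2 against a2: payoffs 0.5, 2, 4.4, 4.9 → best response C4.
Agent 2 against a3: payoffs 3.4, 4.9, 0.7, 3.6 → best response C2.
Agent 2 against a4: payoffs 3.8, 1.1, 3.1, 1 → best response C1.
Mutual best responses: (a1, C2); (a2, C4); (a4, C1).

(a1, C2), (a2, C4), (a4, C1)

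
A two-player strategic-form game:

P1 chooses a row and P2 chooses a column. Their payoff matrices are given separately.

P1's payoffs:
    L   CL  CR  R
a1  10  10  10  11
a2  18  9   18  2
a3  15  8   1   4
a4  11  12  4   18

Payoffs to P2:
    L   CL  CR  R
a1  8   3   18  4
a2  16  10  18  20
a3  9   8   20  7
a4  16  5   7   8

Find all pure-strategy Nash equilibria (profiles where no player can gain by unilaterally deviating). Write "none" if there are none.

P1 against L: payoffs 10, 18, 15, 11 → best response a2.
P1 against CL: payoffs 10, 9, 8, 12 → best response a4.
P1 against CR: payoffs 10, 18, 1, 4 → best response a2.
P1 against R: payoffs 11, 2, 4, 18 → best response a4.
P2 against a1: payoffs 8, 3, 18, 4 → best response CR.
P2 against a2: payoffs 16, 10, 18, 20 → best response R.
P2 against a3: payoffs 9, 8, 20, 7 → best response CR.
P2 against a4: payoffs 16, 5, 7, 8 → best response L.
No profile is a mutual best response for all players.

none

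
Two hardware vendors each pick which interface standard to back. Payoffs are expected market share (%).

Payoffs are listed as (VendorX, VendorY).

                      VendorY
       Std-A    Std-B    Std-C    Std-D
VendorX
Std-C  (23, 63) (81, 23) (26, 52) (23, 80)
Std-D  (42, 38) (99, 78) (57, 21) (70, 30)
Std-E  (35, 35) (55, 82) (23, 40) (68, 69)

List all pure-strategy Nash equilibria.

Pure NE: (Std-D, Std-B)

VendorX against Std-A: payoffs 23, 42, 35 → best response Std-D.
VendorX against Std-B: payoffs 81, 99, 55 → best response Std-D.
VendorX against Std-C: payoffs 26, 57, 23 → best response Std-D.
VendorX against Std-D: payoffs 23, 70, 68 → best response Std-D.
VendorY against Std-C: payoffs 63, 23, 52, 80 → best response Std-D.
VendorY against Std-D: payoffs 38, 78, 21, 30 → best response Std-B.
VendorY against Std-E: payoffs 35, 82, 40, 69 → best response Std-B.
Mutual best responses: (Std-D, Std-B).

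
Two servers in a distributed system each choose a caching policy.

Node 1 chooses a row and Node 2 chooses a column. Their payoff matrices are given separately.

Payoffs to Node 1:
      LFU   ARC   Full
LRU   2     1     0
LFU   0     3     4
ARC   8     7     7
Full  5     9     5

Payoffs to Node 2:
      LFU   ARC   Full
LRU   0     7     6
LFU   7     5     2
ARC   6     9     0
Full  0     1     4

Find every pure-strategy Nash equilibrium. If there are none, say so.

No pure-strategy Nash equilibrium.

For each player, find the best response to each opponent profile; mutual best responses are the pure NE.
Node 1 against LFU: payoffs 2, 0, 8, 5 → best response ARC.
Node 1 against ARC: payoffs 1, 3, 7, 9 → best response Full.
Node 1 against Full: payoffs 0, 4, 7, 5 → best response ARC.
Node 2 against LRU: payoffs 0, 7, 6 → best response ARC.
Node 2 against LFU: payoffs 7, 5, 2 → best response LFU.
Node 2 against ARC: payoffs 6, 9, 0 → best response ARC.
Node 2 against Full: payoffs 0, 1, 4 → best response Full.
No profile is a mutual best response for all players.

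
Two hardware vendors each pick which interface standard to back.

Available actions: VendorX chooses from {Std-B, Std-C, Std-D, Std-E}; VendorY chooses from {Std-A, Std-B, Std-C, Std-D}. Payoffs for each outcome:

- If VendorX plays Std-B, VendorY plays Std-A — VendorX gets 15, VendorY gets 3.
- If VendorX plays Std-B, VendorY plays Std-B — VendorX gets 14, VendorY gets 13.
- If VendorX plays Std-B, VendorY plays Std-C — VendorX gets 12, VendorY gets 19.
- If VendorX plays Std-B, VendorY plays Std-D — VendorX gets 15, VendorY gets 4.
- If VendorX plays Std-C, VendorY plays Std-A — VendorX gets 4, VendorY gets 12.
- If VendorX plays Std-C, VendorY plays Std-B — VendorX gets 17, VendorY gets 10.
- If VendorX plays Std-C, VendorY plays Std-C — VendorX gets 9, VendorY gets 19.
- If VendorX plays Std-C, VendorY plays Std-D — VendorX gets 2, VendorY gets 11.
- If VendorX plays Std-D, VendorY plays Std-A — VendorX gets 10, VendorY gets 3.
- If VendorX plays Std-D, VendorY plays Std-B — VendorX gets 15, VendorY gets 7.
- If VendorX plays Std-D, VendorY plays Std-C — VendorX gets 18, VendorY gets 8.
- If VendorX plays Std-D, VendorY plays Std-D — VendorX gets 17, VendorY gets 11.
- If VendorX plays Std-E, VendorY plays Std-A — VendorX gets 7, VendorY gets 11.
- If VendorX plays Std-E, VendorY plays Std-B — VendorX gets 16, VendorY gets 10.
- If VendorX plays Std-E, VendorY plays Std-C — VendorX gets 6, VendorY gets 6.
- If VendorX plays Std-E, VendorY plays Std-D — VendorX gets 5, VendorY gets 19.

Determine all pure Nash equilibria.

For each player, find the best response to each opponent profile; mutual best responses are the pure NE.
VendorX against Std-A: payoffs 15, 4, 10, 7 → best response Std-B.
VendorX against Std-B: payoffs 14, 17, 15, 16 → best response Std-C.
VendorX against Std-C: payoffs 12, 9, 18, 6 → best response Std-D.
VendorX against Std-D: payoffs 15, 2, 17, 5 → best response Std-D.
VendorY against Std-B: payoffs 3, 13, 19, 4 → best response Std-C.
VendorY against Std-C: payoffs 12, 10, 19, 11 → best response Std-C.
VendorY against Std-D: payoffs 3, 7, 8, 11 → best response Std-D.
VendorY against Std-E: payoffs 11, 10, 6, 19 → best response Std-D.
Mutual best responses: (Std-D, Std-D).

Pure NE: (Std-D, Std-D)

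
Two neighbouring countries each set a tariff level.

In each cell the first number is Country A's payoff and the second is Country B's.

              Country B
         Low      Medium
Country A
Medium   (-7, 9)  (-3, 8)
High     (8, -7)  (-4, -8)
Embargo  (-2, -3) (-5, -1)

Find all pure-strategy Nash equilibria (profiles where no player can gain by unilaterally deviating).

(Medium, Low): Country A can switch to High (-7 → 8). Not NE.
(Medium, Medium): Country B can switch to Low (8 → 9). Not NE.
(High, Low): Country A gets 8, best alternative -2; Country B gets -7, best alternative -8. No profitable deviation — NE.
(High, Medium): Country A can switch to Medium (-4 → -3). Not NE.
(Embargo, Low): Country A can switch to High (-2 → 8). Not NE.
(Embargo, Medium): Country A can switch to Medium (-5 → -3). Not NE.

(High, Low)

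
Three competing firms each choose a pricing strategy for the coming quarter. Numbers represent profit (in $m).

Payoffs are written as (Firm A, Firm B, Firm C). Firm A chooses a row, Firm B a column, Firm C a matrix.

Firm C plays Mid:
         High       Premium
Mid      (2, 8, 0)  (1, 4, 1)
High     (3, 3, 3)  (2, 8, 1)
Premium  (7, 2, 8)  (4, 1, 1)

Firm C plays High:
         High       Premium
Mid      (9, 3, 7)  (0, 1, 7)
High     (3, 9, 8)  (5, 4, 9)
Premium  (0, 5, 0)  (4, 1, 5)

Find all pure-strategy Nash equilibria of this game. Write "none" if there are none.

(Mid, High, High); (Premium, High, Mid)

Firm A against (High, Mid): payoffs 2, 3, 7 → best response Premium.
Firm A against (High, High): payoffs 9, 3, 0 → best response Mid.
Firm A against (Premium, Mid): payoffs 1, 2, 4 → best response Premium.
Firm A against (Premium, High): payoffs 0, 5, 4 → best response High.
Firm B against (Mid, Mid): payoffs 8, 4 → best response High.
Firm B against (Mid, High): payoffs 3, 1 → best response High.
Firm B against (High, Mid): payoffs 3, 8 → best response Premium.
Firm B against (High, High): payoffs 9, 4 → best response High.
Firm B against (Premium, Mid): payoffs 2, 1 → best response High.
Firm B against (Premium, High): payoffs 5, 1 → best response High.
Firm C against (Mid, High): payoffs 0, 7 → best response High.
Firm C against (Mid, Premium): payoffs 1, 7 → best response High.
Firm C against (High, High): payoffs 3, 8 → best response High.
Firm C against (High, Premium): payoffs 1, 9 → best response High.
Firm C against (Premium, High): payoffs 8, 0 → best response Mid.
Firm C against (Premium, Premium): payoffs 1, 5 → best response High.
Mutual best responses: (Mid, High, High); (Premium, High, Mid).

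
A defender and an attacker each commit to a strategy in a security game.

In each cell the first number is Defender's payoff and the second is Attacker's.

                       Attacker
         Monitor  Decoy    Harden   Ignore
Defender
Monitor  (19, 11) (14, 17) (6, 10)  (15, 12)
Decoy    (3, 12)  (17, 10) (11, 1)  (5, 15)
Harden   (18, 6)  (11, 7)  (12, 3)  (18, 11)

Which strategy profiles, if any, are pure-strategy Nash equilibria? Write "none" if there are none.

(Monitor, Monitor): Attacker can switch to Decoy (11 → 17). Not NE.
(Monitor, Decoy): Defender can switch to Decoy (14 → 17). Not NE.
(Monitor, Harden): Defender can switch to Decoy (6 → 11). Not NE.
(Monitor, Ignore): Defender can switch to Harden (15 → 18). Not NE.
(Decoy, Monitor): Defender can switch to Monitor (3 → 19). Not NE.
(Decoy, Decoy): Attacker can switch to Monitor (10 → 12). Not NE.
(Harden, Ignore): Defender gets 18, best alternative 15; Attacker gets 11, best alternative 7. No profitable deviation — NE.
(The remaining 5 profiles each have a profitable deviation by the same check.)

The unique pure-strategy Nash equilibrium is (Harden, Ignore).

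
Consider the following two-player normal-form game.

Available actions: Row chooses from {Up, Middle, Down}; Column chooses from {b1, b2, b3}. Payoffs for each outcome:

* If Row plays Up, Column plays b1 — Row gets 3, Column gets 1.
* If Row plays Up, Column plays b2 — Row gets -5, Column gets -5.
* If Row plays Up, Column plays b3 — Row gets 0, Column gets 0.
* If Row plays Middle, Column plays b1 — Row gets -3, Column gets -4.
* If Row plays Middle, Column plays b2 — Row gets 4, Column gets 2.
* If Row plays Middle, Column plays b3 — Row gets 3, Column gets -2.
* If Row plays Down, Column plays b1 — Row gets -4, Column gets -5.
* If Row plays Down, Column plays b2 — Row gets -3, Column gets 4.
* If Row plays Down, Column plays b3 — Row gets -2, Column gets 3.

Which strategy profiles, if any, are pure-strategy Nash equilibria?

The pure Nash equilibria are (Up, b1) and (Middle, b2).

Row against b1: payoffs 3, -3, -4 → best response Up.
Row against b2: payoffs -5, 4, -3 → best response Middle.
Row against b3: payoffs 0, 3, -2 → best response Middle.
Column against Up: payoffs 1, -5, 0 → best response b1.
Column against Middle: payoffs -4, 2, -2 → best response b2.
Column against Down: payoffs -5, 4, 3 → best response b2.
Mutual best responses: (Up, b1); (Middle, b2).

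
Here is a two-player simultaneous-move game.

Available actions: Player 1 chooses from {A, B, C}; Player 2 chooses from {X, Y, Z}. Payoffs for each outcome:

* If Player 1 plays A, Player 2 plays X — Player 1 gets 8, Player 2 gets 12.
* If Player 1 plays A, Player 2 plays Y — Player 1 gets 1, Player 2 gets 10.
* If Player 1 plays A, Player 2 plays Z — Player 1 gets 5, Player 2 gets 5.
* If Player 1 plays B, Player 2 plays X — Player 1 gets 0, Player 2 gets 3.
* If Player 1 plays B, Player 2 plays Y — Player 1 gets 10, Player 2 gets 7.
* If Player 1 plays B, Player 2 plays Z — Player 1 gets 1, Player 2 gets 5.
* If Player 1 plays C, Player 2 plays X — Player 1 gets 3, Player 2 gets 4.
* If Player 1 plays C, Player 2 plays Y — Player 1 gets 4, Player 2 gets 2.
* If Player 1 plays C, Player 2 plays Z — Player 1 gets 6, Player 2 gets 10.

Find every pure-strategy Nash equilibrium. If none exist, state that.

The pure Nash equilibria are (A, X) and (B, Y) and (C, Z).

Player 1 against X: payoffs 8, 0, 3 → best response A.
Player 1 against Y: payoffs 1, 10, 4 → best response B.
Player 1 against Z: payoffs 5, 1, 6 → best response C.
Player 2 against A: payoffs 12, 10, 5 → best response X.
Player 2 against B: payoffs 3, 7, 5 → best response Y.
Player 2 against C: payoffs 4, 2, 10 → best response Z.
Mutual best responses: (A, X); (B, Y); (C, Z).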